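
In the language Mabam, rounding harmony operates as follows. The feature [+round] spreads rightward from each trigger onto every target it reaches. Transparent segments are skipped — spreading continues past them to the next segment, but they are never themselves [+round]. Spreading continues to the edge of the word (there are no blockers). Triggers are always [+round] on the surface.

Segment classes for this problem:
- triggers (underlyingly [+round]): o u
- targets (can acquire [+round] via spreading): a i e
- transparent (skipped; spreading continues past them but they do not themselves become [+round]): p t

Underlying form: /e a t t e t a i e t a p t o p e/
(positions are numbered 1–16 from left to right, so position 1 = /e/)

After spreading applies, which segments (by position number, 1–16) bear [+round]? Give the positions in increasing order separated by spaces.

14 16

From /o/ at 14 rightward: 15 /p/ transparent; 16 /e/ → [+round]; word edge.
Targets with no active source: positions 1 2 5 7 8 9 11 stay [-round].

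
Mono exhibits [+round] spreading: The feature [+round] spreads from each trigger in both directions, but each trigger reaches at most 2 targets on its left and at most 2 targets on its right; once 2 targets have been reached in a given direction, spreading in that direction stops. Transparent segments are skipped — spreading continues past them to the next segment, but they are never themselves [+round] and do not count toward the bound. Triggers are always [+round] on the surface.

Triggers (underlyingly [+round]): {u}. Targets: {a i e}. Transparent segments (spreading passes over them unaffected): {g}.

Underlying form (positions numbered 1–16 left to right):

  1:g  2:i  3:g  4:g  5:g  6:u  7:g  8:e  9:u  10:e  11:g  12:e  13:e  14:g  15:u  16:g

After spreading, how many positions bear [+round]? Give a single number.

From /u/ at 6 rightward: 7 /g/ transparent; 8 /e/ → [+round]; 9 /u/ is itself a trigger — this domain ends here.
From /u/ at 6 leftward: 5 /g/ transparent; 4 /g/ transparent; 3 /g/ transparent; 2 /i/ → [+round]; 1 /g/ transparent; word edge.
From /u/ at 9 rightward: 10 /e/ → [+round]; 11 /g/ transparent; 12 /e/ → [+round]; bound reached.
From /u/ at 9 leftward: 8 /e/ → [+round]; 7 /g/ transparent; 6 /u/ is itself a trigger — this domain ends here.
From /u/ at 15 rightward: 16 /g/ transparent; word edge.
From /u/ at 15 leftward: 14 /g/ transparent; 13 /e/ → [+round]; 12 /e/ → [+round]; bound reached.
[+round] positions on the surface: 2 6 8 9 10 12 13 15.

8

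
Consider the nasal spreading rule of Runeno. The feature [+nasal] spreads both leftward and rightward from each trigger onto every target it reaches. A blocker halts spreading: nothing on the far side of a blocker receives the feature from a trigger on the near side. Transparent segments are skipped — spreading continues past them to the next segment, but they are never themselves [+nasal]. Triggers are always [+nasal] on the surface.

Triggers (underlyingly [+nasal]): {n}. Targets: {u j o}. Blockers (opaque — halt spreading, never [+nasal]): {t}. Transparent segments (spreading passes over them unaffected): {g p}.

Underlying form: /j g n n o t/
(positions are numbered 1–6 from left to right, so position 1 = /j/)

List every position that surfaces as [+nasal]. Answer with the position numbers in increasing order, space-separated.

1 3 4 5

From /n/ at 3 rightward: 4 /n/ is itself a trigger — this domain ends here.
From /n/ at 3 leftward: 2 /g/ transparent; 1 /j/ → [+nasal]; word edge.
From /n/ at 4 rightward: 5 /o/ → [+nasal]; 6 /t/ blocks.
From /n/ at 4 leftward: 3 /n/ is itself a trigger — this domain ends here.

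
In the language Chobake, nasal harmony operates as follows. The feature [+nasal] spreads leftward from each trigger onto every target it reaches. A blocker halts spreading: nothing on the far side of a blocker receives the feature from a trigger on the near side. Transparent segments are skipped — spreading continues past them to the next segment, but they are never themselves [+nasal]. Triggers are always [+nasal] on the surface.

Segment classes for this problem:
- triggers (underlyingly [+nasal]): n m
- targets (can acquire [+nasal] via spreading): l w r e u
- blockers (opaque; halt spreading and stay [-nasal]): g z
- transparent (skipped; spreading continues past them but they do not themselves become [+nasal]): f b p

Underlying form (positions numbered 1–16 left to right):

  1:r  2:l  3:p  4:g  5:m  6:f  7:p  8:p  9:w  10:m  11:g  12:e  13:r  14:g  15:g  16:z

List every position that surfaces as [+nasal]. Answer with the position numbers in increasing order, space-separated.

From /m/ at 5 leftward: 4 /g/ blocks.
From /m/ at 10 leftward: 9 /w/ → [+nasal]; 8 /p/ transparent; 7 /p/ transparent; 6 /f/ transparent; 5 /m/ is itself a trigger — this domain ends here.
Targets with no active source: positions 1 2 12 13 stay [-nasal].

5 9 10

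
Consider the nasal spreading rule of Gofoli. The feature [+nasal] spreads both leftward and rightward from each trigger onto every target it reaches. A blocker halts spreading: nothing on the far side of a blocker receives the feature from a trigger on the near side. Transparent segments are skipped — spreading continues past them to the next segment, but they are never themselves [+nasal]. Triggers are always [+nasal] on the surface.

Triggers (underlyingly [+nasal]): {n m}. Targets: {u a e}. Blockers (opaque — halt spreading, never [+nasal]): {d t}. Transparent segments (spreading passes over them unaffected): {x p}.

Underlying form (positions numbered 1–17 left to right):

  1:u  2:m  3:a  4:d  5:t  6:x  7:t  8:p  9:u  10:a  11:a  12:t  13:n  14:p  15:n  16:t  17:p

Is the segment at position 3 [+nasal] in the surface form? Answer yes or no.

From /m/ at 2 rightward: 3 /a/ → [+nasal]; 4 /d/ blocks.
From /m/ at 2 leftward: 1 /u/ → [+nasal]; word edge.
From /n/ at 13 rightward: 14 /p/ transparent; 15 /n/ is itself a trigger — this domain ends here.
From /n/ at 13 leftward: 12 /t/ blocks.
From /n/ at 15 rightward: 16 /t/ blocks.
From /n/ at 15 leftward: 14 /p/ transparent; 13 /n/ is itself a trigger — this domain ends here.
Targets with no active source: positions 9 10 11 stay [-nasal].
[+nasal] positions on the surface: 1 2 3 13 15.

yes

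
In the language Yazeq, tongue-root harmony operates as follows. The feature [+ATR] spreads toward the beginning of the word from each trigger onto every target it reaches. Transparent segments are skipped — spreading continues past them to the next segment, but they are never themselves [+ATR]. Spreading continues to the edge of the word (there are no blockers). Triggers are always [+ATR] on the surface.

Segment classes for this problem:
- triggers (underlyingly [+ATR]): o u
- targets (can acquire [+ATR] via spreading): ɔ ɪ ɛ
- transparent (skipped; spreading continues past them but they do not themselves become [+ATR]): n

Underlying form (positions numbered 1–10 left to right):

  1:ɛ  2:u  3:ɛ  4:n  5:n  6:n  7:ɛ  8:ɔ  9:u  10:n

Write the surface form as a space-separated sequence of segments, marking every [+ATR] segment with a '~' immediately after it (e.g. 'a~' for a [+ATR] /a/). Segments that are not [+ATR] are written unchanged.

ɛ~ u~ ɛ~ n n n ɛ~ ɔ~ u~ n

From /u/ at 2 leftward: 1 /ɛ/ → [+ATR]; word edge.
From /u/ at 9 leftward: 8 /ɔ/ → [+ATR]; 7 /ɛ/ → [+ATR]; 6 /n/ transparent; 5 /n/ transparent; 4 /n/ transparent; 3 /ɛ/ → [+ATR]; 2 /u/ is itself a trigger — this domain ends here.
[+ATR] positions on the surface: 1 2 3 7 8 9.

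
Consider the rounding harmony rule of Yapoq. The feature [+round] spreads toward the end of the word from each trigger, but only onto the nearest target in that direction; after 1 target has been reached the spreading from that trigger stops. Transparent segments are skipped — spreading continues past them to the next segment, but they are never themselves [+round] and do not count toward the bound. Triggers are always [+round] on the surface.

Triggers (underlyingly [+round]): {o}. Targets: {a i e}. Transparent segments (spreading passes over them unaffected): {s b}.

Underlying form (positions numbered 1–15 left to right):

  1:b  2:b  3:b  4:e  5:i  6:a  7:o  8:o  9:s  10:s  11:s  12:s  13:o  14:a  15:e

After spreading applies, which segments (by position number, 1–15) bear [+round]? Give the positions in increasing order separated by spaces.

7 8 13 14

From /o/ at 7 rightward: 8 /o/ is itself a trigger — this domain ends here.
From /o/ at 8 rightward: 9 /s/ transparent; 10 /s/ transparent; 11 /s/ transparent; 12 /s/ transparent; 13 /o/ is itself a trigger — this domain ends here.
From /o/ at 13 rightward: 14 /a/ → [+round]; bound reached.
Targets with no active source: positions 4 5 6 15 stay [-round].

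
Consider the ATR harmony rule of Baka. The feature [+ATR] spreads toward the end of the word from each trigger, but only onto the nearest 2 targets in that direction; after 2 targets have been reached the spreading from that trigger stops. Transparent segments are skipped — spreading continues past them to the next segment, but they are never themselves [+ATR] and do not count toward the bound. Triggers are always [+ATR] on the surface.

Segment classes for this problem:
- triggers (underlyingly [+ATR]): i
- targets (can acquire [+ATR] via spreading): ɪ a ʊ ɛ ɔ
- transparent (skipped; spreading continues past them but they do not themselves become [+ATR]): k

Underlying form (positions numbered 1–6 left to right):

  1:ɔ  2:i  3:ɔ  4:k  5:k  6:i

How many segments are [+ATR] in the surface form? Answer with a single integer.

From /i/ at 2 rightward: 3 /ɔ/ → [+ATR]; 4 /k/ transparent; 5 /k/ transparent; 6 /i/ is itself a trigger — this domain ends here.
From /i/ at 6 rightward: word edge.
Target with no active source: position 1 stays [-ATR].
[+ATR] positions on the surface: 2 3 6.

3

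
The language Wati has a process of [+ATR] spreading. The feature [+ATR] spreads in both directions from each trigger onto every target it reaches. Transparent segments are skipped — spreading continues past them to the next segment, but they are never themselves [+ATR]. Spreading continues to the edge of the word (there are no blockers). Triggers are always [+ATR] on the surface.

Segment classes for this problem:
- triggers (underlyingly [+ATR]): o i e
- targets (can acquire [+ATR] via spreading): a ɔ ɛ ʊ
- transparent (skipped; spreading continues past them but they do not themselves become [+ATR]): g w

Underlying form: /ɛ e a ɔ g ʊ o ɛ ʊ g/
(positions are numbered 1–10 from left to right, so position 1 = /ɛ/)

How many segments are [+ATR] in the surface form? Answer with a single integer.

From /e/ at 2 rightward: 3 /a/ → [+ATR]; 4 /ɔ/ → [+ATR]; 5 /g/ transparent; 6 /ʊ/ → [+ATR]; 7 /o/ is itself a trigger — this domain ends here.
From /e/ at 2 leftward: 1 /ɛ/ → [+ATR]; word edge.
From /o/ at 7 rightward: 8 /ɛ/ → [+ATR]; 9 /ʊ/ → [+ATR]; 10 /g/ transparent; word edge.
From /o/ at 7 leftward: 6 /ʊ/ → [+ATR]; 5 /g/ transparent; 4 /ɔ/ → [+ATR]; 3 /a/ → [+ATR]; 2 /e/ is itself a trigger — this domain ends here.
[+ATR] positions on the surface: 1 2 3 4 6 7 8 9.

8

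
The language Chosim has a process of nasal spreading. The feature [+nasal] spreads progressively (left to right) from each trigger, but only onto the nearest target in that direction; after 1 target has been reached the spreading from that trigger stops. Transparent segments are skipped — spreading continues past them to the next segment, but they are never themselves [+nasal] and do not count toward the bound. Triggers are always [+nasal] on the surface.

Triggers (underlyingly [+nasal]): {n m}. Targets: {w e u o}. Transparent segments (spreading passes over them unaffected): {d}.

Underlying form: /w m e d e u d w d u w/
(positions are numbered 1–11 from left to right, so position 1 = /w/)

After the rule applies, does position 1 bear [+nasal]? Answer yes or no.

no

From /m/ at 2 rightward: 3 /e/ → [+nasal]; bound reached.
Targets with no active source: positions 1 5 6 8 10 11 stay [-nasal].
[+nasal] positions on the surface: 2 3.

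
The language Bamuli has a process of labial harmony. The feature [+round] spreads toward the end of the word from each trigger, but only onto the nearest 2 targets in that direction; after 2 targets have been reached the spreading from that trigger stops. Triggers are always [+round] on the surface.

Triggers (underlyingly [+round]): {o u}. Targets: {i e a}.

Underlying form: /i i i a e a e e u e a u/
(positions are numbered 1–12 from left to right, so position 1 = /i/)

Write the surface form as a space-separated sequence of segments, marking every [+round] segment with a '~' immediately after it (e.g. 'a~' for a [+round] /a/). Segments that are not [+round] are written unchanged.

From /u/ at 9 rightward: 10 /e/ → [+round]; 11 /a/ → [+round]; bound reached.
From /u/ at 12 rightward: word edge.
Targets with no active source: positions 1 2 3 4 5 6 7 8 stay [-round].
[+round] positions on the surface: 9 10 11 12.

i i i a e a e e u~ e~ a~ u~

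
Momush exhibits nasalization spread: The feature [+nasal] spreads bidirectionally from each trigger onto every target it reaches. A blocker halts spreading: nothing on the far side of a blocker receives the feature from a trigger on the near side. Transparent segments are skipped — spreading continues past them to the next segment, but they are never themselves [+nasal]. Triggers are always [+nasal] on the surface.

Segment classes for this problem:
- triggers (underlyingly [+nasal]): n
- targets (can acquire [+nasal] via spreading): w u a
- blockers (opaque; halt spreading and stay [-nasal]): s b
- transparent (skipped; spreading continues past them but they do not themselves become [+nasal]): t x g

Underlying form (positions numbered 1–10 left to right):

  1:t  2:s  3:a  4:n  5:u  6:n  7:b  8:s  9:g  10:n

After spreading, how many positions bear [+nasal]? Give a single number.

5

From /n/ at 4 rightward: 5 /u/ → [+nasal]; 6 /n/ is itself a trigger — this domain ends here.
From /n/ at 4 leftward: 3 /a/ → [+nasal]; 2 /s/ blocks.
From /n/ at 6 rightward: 7 /b/ blocks.
From /n/ at 6 leftward: 5 /u/ → [+nasal]; 4 /n/ is itself a trigger — this domain ends here.
From /n/ at 10 rightward: word edge.
From /n/ at 10 leftward: 9 /g/ transparent; 8 /s/ blocks.
[+nasal] positions on the surface: 3 4 5 6 10.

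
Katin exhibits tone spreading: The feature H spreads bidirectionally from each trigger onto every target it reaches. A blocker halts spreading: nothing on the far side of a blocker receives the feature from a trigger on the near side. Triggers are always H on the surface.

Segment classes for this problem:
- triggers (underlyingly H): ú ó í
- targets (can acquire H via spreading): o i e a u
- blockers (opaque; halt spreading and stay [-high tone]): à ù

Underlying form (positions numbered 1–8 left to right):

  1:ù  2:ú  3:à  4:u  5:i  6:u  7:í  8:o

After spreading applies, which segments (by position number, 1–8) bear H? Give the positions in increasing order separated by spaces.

From /ú/ at 2 rightward: 3 /à/ blocks.
From /ú/ at 2 leftward: 1 /ù/ blocks.
From /í/ at 7 rightward: 8 /o/ → H; word edge.
From /í/ at 7 leftward: 6 /u/ → H; 5 /i/ → H; 4 /u/ → H; 3 /à/ blocks.

2 4 5 6 7 8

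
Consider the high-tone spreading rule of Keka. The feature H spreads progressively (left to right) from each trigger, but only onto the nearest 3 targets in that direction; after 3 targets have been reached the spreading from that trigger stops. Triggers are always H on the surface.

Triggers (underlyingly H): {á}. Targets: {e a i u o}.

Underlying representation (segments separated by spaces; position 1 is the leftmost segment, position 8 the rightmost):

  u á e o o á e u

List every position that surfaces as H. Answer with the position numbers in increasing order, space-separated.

From /á/ at 2 rightward: 3 /e/ → H; 4 /o/ → H; 5 /o/ → H; bound reached.
From /á/ at 6 rightward: 7 /e/ → H; 8 /u/ → H; word edge.
Target with no active source: position 1 stays [-high tone].

2 3 4 5 6 7 8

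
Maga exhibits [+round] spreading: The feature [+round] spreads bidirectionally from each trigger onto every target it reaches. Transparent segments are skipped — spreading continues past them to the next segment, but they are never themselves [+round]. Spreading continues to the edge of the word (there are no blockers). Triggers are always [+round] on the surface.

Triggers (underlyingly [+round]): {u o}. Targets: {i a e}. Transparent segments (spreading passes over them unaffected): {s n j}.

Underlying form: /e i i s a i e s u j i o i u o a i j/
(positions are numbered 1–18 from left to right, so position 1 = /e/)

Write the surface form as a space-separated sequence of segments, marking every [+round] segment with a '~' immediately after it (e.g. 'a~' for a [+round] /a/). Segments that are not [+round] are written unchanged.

From /u/ at 9 rightward: 10 /j/ transparent; 11 /i/ → [+round]; 12 /o/ is itself a trigger — this domain ends here.
From /u/ at 9 leftward: 8 /s/ transparent; 7 /e/ → [+round]; 6 /i/ → [+round]; 5 /a/ → [+round]; 4 /s/ transparent; 3 /i/ → [+round]; 2 /i/ → [+round]; 1 /e/ → [+round]; word edge.
From /o/ at 12 rightward: 13 /i/ → [+round]; 14 /u/ is itself a trigger — this domain ends here.
From /o/ at 12 leftward: 11 /i/ → [+round]; 10 /j/ transparent; 9 /u/ is itself a trigger — this domain ends here.
From /u/ at 14 rightward: 15 /o/ is itself a trigger — this domain ends here.
From /u/ at 14 leftward: 13 /i/ → [+round]; 12 /o/ is itself a trigger — this domain ends here.
From /o/ at 15 rightward: 16 /a/ → [+round]; 17 /i/ → [+round]; 18 /j/ transparent; word edge.
From /o/ at 15 leftward: 14 /u/ is itself a trigger — this domain ends here.
[+round] positions on the surface: 1 2 3 5 6 7 9 11 12 13 14 15 16 17.

e~ i~ i~ s a~ i~ e~ s u~ j i~ o~ i~ u~ o~ a~ i~ j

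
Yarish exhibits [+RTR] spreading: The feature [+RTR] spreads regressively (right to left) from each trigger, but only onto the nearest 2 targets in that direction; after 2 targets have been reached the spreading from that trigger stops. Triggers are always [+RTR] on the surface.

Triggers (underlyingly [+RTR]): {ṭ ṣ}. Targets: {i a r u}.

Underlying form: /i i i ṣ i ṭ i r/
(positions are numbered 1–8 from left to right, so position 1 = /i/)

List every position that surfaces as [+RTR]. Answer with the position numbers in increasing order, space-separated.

2 3 4 5 6

From /ṣ/ at 4 leftward: 3 /i/ → [+RTR]; 2 /i/ → [+RTR]; bound reached.
From /ṭ/ at 6 leftward: 5 /i/ → [+RTR]; 4 /ṣ/ is itself a trigger — this domain ends here.
Targets with no active source: positions 1 7 8 stay [-emphatic].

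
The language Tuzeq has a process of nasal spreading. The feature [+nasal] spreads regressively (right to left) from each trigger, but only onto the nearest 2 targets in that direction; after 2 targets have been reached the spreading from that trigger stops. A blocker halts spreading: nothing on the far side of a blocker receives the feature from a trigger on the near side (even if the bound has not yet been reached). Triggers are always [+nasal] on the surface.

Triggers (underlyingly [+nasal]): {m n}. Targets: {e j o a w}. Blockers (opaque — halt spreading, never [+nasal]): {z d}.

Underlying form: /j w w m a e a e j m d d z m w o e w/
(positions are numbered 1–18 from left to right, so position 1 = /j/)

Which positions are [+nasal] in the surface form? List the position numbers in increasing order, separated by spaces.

2 3 4 8 9 10 14

From /m/ at 4 leftward: 3 /w/ → [+nasal]; 2 /w/ → [+nasal]; bound reached.
From /m/ at 10 leftward: 9 /j/ → [+nasal]; 8 /e/ → [+nasal]; bound reached.
From /m/ at 14 leftward: 13 /z/ blocks.
Targets with no active source: positions 1 5 6 7 15 16 17 18 stay [-nasal].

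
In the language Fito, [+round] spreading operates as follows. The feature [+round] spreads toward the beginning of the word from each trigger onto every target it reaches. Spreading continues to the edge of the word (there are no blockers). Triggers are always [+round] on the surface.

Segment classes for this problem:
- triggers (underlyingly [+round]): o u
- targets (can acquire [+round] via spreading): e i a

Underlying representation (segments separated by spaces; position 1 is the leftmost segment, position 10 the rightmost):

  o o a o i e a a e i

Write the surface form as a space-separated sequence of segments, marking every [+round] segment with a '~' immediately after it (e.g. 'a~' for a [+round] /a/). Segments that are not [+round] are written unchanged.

o~ o~ a~ o~ i e a a e i

From /o/ at 1 leftward: word edge.
From /o/ at 2 leftward: 1 /o/ is itself a trigger — this domain ends here.
From /o/ at 4 leftward: 3 /a/ → [+round]; 2 /o/ is itself a trigger — this domain ends here.
Targets with no active source: positions 5 6 7 8 9 10 stay [-round].
[+round] positions on the surface: 1 2 3 4.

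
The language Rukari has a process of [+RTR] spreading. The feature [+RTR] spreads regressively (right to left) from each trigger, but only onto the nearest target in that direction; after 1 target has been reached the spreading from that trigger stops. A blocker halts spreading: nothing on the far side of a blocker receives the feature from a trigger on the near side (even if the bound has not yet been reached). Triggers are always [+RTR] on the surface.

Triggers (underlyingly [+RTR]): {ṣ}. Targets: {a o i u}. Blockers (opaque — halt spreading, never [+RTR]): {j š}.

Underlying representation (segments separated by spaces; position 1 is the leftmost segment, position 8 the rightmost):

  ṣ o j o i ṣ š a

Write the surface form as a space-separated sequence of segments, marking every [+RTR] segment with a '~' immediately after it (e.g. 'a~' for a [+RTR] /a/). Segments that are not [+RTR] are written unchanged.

From /ṣ/ at 1 leftward: word edge.
From /ṣ/ at 6 leftward: 5 /i/ → [+RTR]; bound reached.
Targets with no active source: positions 2 4 8 stay [-emphatic].
[+RTR] positions on the surface: 1 5 6.

ṣ~ o j o i~ ṣ~ š a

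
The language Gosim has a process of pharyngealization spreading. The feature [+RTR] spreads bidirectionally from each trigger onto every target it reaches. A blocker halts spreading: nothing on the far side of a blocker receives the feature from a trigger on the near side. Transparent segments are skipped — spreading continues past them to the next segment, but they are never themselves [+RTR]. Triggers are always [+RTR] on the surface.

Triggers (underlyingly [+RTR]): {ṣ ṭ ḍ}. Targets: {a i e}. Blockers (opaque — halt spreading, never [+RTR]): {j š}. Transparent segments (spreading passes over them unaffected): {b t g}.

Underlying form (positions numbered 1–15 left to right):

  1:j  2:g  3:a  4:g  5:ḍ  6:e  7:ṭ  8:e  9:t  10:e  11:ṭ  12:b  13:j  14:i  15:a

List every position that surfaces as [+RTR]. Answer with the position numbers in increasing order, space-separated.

From /ḍ/ at 5 rightward: 6 /e/ → [+RTR]; 7 /ṭ/ is itself a trigger — this domain ends here.
From /ḍ/ at 5 leftward: 4 /g/ transparent; 3 /a/ → [+RTR]; 2 /g/ transparent; 1 /j/ blocks.
From /ṭ/ at 7 rightward: 8 /e/ → [+RTR]; 9 /t/ transparent; 10 /e/ → [+RTR]; 11 /ṭ/ is itself a trigger — this domain ends here.
From /ṭ/ at 7 leftward: 6 /e/ → [+RTR]; 5 /ḍ/ is itself a trigger — this domain ends here.
From /ṭ/ at 11 rightward: 12 /b/ transparent; 13 /j/ blocks.
From /ṭ/ at 11 leftward: 10 /e/ → [+RTR]; 9 /t/ transparent; 8 /e/ → [+RTR]; 7 /ṭ/ is itself a trigger — this domain ends here.
Targets with no active source: positions 14 15 stay [-emphatic].

3 5 6 7 8 10 11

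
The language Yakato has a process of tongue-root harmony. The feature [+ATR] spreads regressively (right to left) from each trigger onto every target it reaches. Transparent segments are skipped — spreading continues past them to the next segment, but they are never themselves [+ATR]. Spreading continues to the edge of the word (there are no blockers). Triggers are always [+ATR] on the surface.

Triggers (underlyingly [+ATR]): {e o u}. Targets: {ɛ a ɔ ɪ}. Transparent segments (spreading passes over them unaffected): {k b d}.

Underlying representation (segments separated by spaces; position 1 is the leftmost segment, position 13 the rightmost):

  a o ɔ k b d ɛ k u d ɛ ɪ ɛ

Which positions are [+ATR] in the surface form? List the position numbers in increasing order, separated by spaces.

From /o/ at 2 leftward: 1 /a/ → [+ATR]; word edge.
From /u/ at 9 leftward: 8 /k/ transparent; 7 /ɛ/ → [+ATR]; 6 /d/ transparent; 5 /b/ transparent; 4 /k/ transparent; 3 /ɔ/ → [+ATR]; 2 /o/ is itself a trigger — this domain ends here.
Targets with no active source: positions 11 12 13 stay [-ATR].

1 2 3 7 9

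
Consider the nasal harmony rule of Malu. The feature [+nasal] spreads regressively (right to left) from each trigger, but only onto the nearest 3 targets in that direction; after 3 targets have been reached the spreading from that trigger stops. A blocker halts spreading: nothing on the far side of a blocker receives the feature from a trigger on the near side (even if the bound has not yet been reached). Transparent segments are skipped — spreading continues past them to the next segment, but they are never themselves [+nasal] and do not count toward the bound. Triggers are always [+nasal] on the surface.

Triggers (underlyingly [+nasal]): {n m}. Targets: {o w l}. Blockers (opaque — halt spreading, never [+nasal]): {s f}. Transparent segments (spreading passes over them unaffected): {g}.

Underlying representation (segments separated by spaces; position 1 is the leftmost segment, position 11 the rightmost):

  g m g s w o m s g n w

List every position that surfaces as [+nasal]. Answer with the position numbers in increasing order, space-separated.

From /m/ at 2 leftward: 1 /g/ transparent; word edge.
From /m/ at 7 leftward: 6 /o/ → [+nasal]; 5 /w/ → [+nasal]; 4 /s/ blocks.
From /n/ at 10 leftward: 9 /g/ transparent; 8 /s/ blocks.
Target with no active source: position 11 stays [-nasal].

2 5 6 7 10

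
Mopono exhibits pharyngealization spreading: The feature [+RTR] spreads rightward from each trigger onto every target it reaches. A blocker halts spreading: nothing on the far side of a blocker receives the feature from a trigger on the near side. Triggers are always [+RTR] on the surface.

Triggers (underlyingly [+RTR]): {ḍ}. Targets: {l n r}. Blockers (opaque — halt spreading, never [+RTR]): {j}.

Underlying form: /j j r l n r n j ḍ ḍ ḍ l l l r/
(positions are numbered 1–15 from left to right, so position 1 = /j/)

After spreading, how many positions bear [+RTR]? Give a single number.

From /ḍ/ at 9 rightward: 10 /ḍ/ is itself a trigger — this domain ends here.
From /ḍ/ at 10 rightward: 11 /ḍ/ is itself a trigger — this domain ends here.
From /ḍ/ at 11 rightward: 12 /l/ → [+RTR]; 13 /l/ → [+RTR]; 14 /l/ → [+RTR]; 15 /r/ → [+RTR]; word edge.
Targets with no active source: positions 3 4 5 6 7 stay [-emphatic].
[+RTR] positions on the surface: 9 10 11 12 13 14 15.

7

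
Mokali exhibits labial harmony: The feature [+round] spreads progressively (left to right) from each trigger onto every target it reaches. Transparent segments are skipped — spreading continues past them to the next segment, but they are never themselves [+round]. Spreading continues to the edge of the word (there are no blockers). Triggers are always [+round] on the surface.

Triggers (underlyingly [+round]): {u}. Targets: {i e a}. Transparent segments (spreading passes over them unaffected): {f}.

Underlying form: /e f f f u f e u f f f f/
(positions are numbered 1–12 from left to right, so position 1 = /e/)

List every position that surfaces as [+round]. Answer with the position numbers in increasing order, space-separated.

5 7 8

From /u/ at 5 rightward: 6 /f/ transparent; 7 /e/ → [+round]; 8 /u/ is itself a trigger — this domain ends here.
From /u/ at 8 rightward: 9 /f/ transparent; 10 /f/ transparent; 11 /f/ transparent; 12 /f/ transparent; word edge.
Target with no active source: position 1 stays [-round].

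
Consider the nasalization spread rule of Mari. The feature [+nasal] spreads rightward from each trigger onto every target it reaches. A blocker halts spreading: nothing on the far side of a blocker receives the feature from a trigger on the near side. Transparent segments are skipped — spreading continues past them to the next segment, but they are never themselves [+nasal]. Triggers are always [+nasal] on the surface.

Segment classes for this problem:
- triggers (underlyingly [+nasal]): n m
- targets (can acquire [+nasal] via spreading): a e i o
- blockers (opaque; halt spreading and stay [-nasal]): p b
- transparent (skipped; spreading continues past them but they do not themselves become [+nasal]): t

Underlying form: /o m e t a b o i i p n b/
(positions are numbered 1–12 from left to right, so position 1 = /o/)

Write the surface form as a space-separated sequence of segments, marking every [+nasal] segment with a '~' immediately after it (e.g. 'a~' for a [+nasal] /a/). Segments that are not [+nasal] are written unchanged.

From /m/ at 2 rightward: 3 /e/ → [+nasal]; 4 /t/ transparent; 5 /a/ → [+nasal]; 6 /b/ blocks.
From /n/ at 11 rightward: 12 /b/ blocks.
Targets with no active source: positions 1 7 8 9 stay [-nasal].
[+nasal] positions on the surface: 2 3 5 11.

o m~ e~ t a~ b o i i p n~ b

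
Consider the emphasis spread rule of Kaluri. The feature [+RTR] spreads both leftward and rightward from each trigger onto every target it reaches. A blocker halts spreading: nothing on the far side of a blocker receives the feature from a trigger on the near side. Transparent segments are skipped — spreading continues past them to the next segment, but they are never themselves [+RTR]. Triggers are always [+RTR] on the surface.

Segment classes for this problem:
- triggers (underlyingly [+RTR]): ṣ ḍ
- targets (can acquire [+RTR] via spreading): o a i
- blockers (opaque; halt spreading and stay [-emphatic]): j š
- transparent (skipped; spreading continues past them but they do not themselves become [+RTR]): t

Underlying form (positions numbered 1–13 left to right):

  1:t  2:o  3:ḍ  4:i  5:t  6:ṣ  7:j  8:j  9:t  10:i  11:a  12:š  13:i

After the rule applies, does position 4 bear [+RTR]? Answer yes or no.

From /ḍ/ at 3 rightward: 4 /i/ → [+RTR]; 5 /t/ transparent; 6 /ṣ/ is itself a trigger — this domain ends here.
From /ḍ/ at 3 leftward: 2 /o/ → [+RTR]; 1 /t/ transparent; word edge.
From /ṣ/ at 6 rightward: 7 /j/ blocks.
From /ṣ/ at 6 leftward: 5 /t/ transparent; 4 /i/ → [+RTR]; 3 /ḍ/ is itself a trigger — this domain ends here.
Targets with no active source: positions 10 11 13 stay [-emphatic].
[+RTR] positions on the surface: 2 3 4 6.

yes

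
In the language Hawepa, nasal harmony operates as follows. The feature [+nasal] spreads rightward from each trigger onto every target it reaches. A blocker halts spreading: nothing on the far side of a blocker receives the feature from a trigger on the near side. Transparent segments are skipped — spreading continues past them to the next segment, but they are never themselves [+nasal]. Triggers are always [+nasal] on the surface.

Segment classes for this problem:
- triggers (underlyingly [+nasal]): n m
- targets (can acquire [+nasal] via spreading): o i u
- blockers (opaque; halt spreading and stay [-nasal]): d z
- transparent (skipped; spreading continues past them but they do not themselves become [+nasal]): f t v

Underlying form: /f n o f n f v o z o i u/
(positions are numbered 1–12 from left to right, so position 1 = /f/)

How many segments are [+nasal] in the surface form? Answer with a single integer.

From /n/ at 2 rightward: 3 /o/ → [+nasal]; 4 /f/ transparent; 5 /n/ is itself a trigger — this domain ends here.
From /n/ at 5 rightward: 6 /f/ transparent; 7 /v/ transparent; 8 /o/ → [+nasal]; 9 /z/ blocks.
Targets with no active source: positions 10 11 12 stay [-nasal].
[+nasal] positions on the surface: 2 3 5 8.

4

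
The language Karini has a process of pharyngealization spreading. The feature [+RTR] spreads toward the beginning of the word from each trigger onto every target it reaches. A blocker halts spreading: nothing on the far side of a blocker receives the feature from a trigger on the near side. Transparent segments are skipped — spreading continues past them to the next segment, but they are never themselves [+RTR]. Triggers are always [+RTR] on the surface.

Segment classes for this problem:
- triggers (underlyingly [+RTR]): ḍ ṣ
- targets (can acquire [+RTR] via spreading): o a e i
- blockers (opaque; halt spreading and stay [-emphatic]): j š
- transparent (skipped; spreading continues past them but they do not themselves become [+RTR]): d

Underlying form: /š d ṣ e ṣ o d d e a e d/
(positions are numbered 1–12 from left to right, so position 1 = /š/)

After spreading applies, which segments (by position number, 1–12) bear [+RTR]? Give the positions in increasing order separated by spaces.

From /ṣ/ at 3 leftward: 2 /d/ transparent; 1 /š/ blocks.
From /ṣ/ at 5 leftward: 4 /e/ → [+RTR]; 3 /ṣ/ is itself a trigger — this domain ends here.
Targets with no active source: positions 6 9 10 11 stay [-emphatic].

3 4 5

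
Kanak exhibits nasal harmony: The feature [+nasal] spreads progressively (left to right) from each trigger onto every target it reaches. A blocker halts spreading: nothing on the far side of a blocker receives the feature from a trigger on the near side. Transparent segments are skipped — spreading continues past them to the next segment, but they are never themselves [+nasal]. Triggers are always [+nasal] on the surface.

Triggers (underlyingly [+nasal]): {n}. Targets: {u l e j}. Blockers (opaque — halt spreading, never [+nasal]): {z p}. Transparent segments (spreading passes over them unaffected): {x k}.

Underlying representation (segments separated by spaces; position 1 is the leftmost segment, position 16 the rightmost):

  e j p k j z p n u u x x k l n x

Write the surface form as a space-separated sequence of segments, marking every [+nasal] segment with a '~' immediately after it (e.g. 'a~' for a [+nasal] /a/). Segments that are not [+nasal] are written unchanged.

From /n/ at 8 rightward: 9 /u/ → [+nasal]; 10 /u/ → [+nasal]; 11 /x/ transparent; 12 /x/ transparent; 13 /k/ transparent; 14 /l/ → [+nasal]; 15 /n/ is itself a trigger — this domain ends here.
From /n/ at 15 rightward: 16 /x/ transparent; word edge.
Targets with no active source: positions 1 2 5 stay [-nasal].
[+nasal] positions on the surface: 8 9 10 14 15.

e j p k j z p n~ u~ u~ x x k l~ n~ x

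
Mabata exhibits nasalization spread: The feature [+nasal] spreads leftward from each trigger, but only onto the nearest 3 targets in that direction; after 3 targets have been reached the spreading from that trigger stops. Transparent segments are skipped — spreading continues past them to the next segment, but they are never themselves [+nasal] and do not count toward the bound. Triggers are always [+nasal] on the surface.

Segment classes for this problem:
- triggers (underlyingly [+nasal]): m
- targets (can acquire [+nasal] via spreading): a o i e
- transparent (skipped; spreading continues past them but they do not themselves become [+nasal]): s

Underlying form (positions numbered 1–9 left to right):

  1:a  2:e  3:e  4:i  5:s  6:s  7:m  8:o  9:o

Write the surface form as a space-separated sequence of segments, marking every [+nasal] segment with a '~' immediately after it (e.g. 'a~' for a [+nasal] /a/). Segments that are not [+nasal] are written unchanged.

From /m/ at 7 leftward: 6 /s/ transparent; 5 /s/ transparent; 4 /i/ → [+nasal]; 3 /e/ → [+nasal]; 2 /e/ → [+nasal]; bound reached.
Targets with no active source: positions 1 8 9 stay [-nasal].
[+nasal] positions on the surface: 2 3 4 7.

a e~ e~ i~ s s m~ o o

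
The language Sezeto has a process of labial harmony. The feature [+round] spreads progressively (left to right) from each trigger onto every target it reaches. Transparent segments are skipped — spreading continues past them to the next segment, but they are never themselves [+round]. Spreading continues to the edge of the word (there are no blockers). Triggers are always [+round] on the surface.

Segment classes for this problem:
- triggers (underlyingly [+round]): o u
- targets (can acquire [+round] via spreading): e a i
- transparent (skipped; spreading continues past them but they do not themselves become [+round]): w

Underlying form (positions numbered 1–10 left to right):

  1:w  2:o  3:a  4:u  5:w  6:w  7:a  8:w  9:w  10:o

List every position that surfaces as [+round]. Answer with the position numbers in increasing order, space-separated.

2 3 4 7 10

From /o/ at 2 rightward: 3 /a/ → [+round]; 4 /u/ is itself a trigger — this domain ends here.
From /u/ at 4 rightward: 5 /w/ transparent; 6 /w/ transparent; 7 /a/ → [+round]; 8 /w/ transparent; 9 /w/ transparent; 10 /o/ is itself a trigger — this domain ends here.
From /o/ at 10 rightward: word edge.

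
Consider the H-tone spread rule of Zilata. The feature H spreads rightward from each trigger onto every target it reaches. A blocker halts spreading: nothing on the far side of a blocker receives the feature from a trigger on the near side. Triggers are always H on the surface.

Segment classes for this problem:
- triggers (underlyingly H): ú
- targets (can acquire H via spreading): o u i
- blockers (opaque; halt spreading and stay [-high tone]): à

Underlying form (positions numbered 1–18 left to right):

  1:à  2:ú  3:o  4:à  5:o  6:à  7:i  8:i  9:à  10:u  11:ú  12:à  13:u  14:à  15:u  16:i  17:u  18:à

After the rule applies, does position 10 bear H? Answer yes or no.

no

From /ú/ at 2 rightward: 3 /o/ → H; 4 /à/ blocks.
From /ú/ at 11 rightward: 12 /à/ blocks.
Targets with no active source: positions 5 7 8 10 13 15 16 17 stay [-high tone].
H positions on the surface: 2 3 11.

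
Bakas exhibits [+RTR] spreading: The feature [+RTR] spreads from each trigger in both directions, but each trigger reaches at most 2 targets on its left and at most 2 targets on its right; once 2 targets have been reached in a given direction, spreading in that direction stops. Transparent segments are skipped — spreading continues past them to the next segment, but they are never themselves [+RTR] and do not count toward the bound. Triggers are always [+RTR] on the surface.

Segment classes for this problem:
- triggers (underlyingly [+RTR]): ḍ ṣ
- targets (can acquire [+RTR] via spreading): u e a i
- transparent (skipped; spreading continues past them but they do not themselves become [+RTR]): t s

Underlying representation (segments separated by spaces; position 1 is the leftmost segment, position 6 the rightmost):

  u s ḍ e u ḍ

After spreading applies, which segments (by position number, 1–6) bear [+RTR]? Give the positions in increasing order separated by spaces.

From /ḍ/ at 3 rightward: 4 /e/ → [+RTR]; 5 /u/ → [+RTR]; bound reached.
From /ḍ/ at 3 leftward: 2 /s/ transparent; 1 /u/ → [+RTR]; word edge.
From /ḍ/ at 6 rightward: word edge.
From /ḍ/ at 6 leftward: 5 /u/ → [+RTR]; 4 /e/ → [+RTR]; bound reached.

1 3 4 5 6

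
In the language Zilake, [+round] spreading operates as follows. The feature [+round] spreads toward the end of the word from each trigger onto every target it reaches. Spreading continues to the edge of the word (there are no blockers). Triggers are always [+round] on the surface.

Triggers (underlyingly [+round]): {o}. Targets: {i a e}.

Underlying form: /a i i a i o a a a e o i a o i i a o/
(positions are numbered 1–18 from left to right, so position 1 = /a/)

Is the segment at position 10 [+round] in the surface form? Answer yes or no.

From /o/ at 6 rightward: 7 /a/ → [+round]; 8 /a/ → [+round]; 9 /a/ → [+round]; 10 /e/ → [+round]; 11 /o/ is itself a trigger — this domain ends here.
From /o/ at 11 rightward: 12 /i/ → [+round]; 13 /a/ → [+round]; 14 /o/ is itself a trigger — this domain ends here.
From /o/ at 14 rightward: 15 /i/ → [+round]; 16 /i/ → [+round]; 17 /a/ → [+round]; 18 /o/ is itself a trigger — this domain ends here.
From /o/ at 18 rightward: word edge.
Targets with no active source: positions 1 2 3 4 5 stay [-round].
[+round] positions on the surface: 6 7 8 9 10 11 12 13 14 15 16 17 18.

yes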